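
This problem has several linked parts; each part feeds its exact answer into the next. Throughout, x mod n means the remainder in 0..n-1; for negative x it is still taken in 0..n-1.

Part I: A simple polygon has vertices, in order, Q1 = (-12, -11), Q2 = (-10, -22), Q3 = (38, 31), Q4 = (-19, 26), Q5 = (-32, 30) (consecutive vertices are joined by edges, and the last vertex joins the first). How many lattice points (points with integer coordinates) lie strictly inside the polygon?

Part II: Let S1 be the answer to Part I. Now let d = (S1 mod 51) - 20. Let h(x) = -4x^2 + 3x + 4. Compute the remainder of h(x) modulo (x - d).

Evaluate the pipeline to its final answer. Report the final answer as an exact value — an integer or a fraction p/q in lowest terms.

Part I: cross terms: (-12*-22 - -10*-11)=154, (-10*31 - 38*-22)=526, (38*26 - -19*31)=1577, (-19*30 - -32*26)=262, (-32*-11 - -12*30)=712; twice the area = |3231| = 3231; area = 3231/2; boundary points = 1 + 1 + 1 + 1 + 1 = 5; strictly interior points = area - boundary/2 + 1 = 1614; answer 1614
Part II: S1 = 1614; d = 13; remainder = value at the root: -4*(13)^2 + 3*(13)^1 + 4 = (-676) + (39) + (4) = -633; answer -633

-633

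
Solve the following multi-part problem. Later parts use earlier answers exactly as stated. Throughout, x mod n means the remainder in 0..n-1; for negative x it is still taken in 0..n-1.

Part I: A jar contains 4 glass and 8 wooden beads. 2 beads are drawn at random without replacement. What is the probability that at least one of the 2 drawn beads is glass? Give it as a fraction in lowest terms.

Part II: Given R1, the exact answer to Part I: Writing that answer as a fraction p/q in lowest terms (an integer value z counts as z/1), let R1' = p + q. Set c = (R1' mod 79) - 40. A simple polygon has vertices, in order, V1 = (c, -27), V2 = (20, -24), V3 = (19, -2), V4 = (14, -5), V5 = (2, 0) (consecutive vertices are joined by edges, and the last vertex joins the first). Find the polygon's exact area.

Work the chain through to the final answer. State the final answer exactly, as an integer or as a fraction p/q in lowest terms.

557/2

Part I: total draws C(12,2) = 66; complement C(8,2) = 28; favorable 66 - 28 = 38; P = 19/33; answer 19/33
Part II: R1 = 19/33; threaded value p + q = 52; c = 12; cross terms: (12*-24 - 20*-27)=252, (20*-2 - 19*-24)=416, (19*-5 - 14*-2)=-67, (14*0 - 2*-5)=10, (2*-27 - 12*0)=-54; twice the area = |557| = 557; area = 557/2; answer 557/2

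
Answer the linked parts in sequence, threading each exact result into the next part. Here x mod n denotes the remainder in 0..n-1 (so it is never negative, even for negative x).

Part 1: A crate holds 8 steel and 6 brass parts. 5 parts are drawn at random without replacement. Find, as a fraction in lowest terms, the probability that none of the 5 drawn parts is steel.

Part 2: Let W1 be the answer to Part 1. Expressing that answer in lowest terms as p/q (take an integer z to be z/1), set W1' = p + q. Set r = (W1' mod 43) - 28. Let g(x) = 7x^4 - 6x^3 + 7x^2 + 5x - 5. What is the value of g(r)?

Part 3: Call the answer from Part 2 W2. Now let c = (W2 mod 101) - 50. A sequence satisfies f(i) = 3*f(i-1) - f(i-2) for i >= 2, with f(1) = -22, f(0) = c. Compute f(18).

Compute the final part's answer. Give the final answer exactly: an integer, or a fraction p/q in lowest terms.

-49026281

Part 1: total draws C(14,5) = 2002; favorable C(6,5) = 6; P = 3/1001; answer 3/1001
Part 2: W1 = 3/1001; threaded value p + q = 1004; r = -13; 7*(-13)^4 - 6*(-13)^3 + 7*(-13)^2 + 5*(-13)^1 - 5 = (199927) + (13182) + (1183) + (-65) + (-5) = 214222; answer 214222
Part 3: W2 = 214222; c = -49; f(2) = 3*(-22) - 1*(-49) = -17; iterating: f(2)=-17, f(3)=-29, f(4)=-70, f(5)=-181, f(6)=-473, f(7)=-1238, f(8)=-3241, f(9)=-8485, f(10)=-22214, f(11)=-58157, f(12)=-152257, f(13)=-398614, f(14)=-1043585, f(15)=-2732141, f(16)=-7152838, f(17)=-18726373, f(18)=-49026281; answer -49026281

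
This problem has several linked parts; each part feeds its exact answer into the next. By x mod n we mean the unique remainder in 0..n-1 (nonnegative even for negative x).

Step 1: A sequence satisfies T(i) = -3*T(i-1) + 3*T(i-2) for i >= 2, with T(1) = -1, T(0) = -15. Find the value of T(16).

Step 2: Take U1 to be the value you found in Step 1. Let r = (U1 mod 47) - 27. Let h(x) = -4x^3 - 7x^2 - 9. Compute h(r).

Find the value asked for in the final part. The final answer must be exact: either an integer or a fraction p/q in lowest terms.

33948

Step 1: T(2) = -3*(-1) + 3*(-15) = -42; iterating: T(2)=-42, T(3)=123, T(4)=-495, T(5)=1854, T(6)=-7047, T(7)=26703, T(8)=-101250, T(9)=383859, T(10)=-1455327, T(11)=5517558, T(12)=-20918655, T(13)=79308639, T(14)=-300681882, T(15)=1139971563, T(16)=-4321960335; answer -4321960335
Step 2: U1 = -4321960335; r = -21; -4*(-21)^3 - 7*(-21)^2 - 9 = (37044) + (-3087) + (-9) = 33948; answer 33948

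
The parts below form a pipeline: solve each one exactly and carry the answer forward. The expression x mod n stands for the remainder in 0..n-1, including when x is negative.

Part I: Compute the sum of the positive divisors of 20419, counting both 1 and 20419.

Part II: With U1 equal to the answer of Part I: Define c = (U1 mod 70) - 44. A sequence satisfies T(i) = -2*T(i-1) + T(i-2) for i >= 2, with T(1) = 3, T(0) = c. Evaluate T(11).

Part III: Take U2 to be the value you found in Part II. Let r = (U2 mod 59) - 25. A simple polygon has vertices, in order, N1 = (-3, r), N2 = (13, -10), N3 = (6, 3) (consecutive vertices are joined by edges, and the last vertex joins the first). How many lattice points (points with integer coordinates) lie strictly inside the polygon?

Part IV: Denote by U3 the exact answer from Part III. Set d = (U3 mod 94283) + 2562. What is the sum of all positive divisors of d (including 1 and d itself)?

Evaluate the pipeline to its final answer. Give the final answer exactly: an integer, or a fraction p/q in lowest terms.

Part I: 20419 = 7 * 2917; sigma = (1 + 7) * (1 + 2917) = 8 * 2918 = 23344; answer 23344
Part II: U1 = 23344; c = -10; T(2) = -2*(3) + 1*(-10) = -16; iterating: T(2)=-16, T(3)=35, T(4)=-86, T(5)=207, T(6)=-500, T(7)=1207, T(8)=-2914, T(9)=7035, T(10)=-16984, T(11)=41003; answer 41003
Part III: U2 = 41003; r = 32; cross terms: (-3*-10 - 13*32)=-386, (13*3 - 6*-10)=99, (6*32 - -3*3)=201; twice the area = |-86| = 86; area = 43; boundary points = 2 + 1 + 1 = 4; strictly interior points = area - boundary/2 + 1 = 42; answer 42
Part IV: U3 = 42; d = 2604; 2604 = 2^2 * 3 * 7 * 31; sigma = (1 + 2 + 4) * (1 + 3) * (1 + 7) * (1 + 31) = 7 * 4 * 8 * 32 = 7168; answer 7168

7168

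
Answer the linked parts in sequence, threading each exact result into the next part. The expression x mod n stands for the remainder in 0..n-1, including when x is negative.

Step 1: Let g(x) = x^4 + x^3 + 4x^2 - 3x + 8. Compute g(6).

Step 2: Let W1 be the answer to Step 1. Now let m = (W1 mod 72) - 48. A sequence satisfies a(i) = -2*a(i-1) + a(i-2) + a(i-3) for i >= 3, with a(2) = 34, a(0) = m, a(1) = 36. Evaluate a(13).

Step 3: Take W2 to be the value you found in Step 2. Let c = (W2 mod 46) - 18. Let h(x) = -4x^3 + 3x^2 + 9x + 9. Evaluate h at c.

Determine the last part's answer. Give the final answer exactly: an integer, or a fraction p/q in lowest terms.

Step 1: 1*(6)^4 + 1*(6)^3 + 4*(6)^2 - 3*(6)^1 + 8 = (1296) + (216) + (144) + (-18) + (8) = 1646; answer 1646
Step 2: W1 = 1646; m = 14; a(3) = -2*(34) + 1*(36) + 1*(14) = -18; iterating: a(3)=-18, a(4)=106, a(5)=-196, a(6)=480, a(7)=-1050, a(8)=2384, a(9)=-5338, a(10)=12010, a(11)=-26974, a(12)=60620, a(13)=-136204; answer -136204
Step 3: W2 = -136204; c = -16; -4*(-16)^3 + 3*(-16)^2 + 9*(-16)^1 + 9 = (16384) + (768) + (-144) + (9) = 17017; answer 17017

17017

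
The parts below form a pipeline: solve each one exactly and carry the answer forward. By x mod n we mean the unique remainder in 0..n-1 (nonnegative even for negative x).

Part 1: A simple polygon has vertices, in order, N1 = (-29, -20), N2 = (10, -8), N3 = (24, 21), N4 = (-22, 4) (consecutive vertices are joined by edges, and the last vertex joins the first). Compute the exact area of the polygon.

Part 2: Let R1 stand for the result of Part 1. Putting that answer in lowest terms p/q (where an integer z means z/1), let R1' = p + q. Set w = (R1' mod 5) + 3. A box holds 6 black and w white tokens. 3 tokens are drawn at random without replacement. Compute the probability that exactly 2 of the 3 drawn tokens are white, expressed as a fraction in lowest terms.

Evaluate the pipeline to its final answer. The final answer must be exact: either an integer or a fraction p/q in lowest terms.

Part 1: cross terms: (-29*-8 - 10*-20)=432, (10*21 - 24*-8)=402, (24*4 - -22*21)=558, (-22*-20 - -29*4)=556; twice the area = |1948| = 1948; area = 974; answer 974
Part 2: R1 = 974; threaded value p + q = 975; w = 3; total draws C(9,3) = 84; favorable C(3,2)*C(6,1) = 18; P = 3/14; answer 3/14

3/14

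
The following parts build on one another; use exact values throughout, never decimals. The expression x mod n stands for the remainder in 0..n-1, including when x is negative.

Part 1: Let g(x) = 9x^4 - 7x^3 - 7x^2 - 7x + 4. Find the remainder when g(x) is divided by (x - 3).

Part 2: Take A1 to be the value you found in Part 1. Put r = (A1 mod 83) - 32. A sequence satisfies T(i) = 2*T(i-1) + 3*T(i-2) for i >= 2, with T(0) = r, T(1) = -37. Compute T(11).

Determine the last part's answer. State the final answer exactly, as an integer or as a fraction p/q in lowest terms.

-1062901

Part 1: remainder = value at the root: 9*(3)^4 - 7*(3)^3 - 7*(3)^2 - 7*(3)^1 + 4 = (729) + (-189) + (-63) + (-21) + (4) = 460; answer 460
Part 2: A1 = 460; r = 13; T(2) = 2*(-37) + 3*(13) = -35; iterating: T(2)=-35, T(3)=-181, T(4)=-467, T(5)=-1477, T(6)=-4355, T(7)=-13141, T(8)=-39347, T(9)=-118117, T(10)=-354275, T(11)=-1062901; answer -1062901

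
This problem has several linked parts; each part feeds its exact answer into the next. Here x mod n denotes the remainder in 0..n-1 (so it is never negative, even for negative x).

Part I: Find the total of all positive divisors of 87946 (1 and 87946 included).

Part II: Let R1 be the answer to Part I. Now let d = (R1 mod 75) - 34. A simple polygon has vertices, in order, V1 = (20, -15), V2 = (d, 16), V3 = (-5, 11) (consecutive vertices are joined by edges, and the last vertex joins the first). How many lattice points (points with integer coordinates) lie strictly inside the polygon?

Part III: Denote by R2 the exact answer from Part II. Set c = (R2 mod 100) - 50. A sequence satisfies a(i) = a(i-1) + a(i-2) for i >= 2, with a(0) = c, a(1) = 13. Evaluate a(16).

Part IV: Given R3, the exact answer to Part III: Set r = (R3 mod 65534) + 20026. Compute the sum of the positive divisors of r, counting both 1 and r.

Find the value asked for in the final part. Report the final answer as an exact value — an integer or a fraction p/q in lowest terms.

Part I: 87946 = 2 * 43973; sigma = (1 + 2) * (1 + 43973) = 3 * 43974 = 131922; answer 131922
Part II: R1 = 131922; d = 38; cross terms: (20*16 - 38*-15)=890, (38*11 - -5*16)=498, (-5*-15 - 20*11)=-145; twice the area = |1243| = 1243; area = 1243/2; boundary points = 1 + 1 + 1 = 3; strictly interior points = area - boundary/2 + 1 = 621; answer 621
Part III: R2 = 621; c = -29; a(2) = 1*(13) + 1*(-29) = -16; iterating: a(2)=-16, a(3)=-3, a(4)=-19, a(5)=-22, a(6)=-41, a(7)=-63, a(8)=-104, a(9)=-167, a(10)=-271, a(11)=-438, a(12)=-709, a(13)=-1147, a(14)=-1856, a(15)=-3003, a(16)=-4859; answer -4859
Part IV: R3 = -4859; r = 80701; 80701 is prime, so its only divisors are 1 and 80701; sigma = 1 + 80701 = 80702; answer 80702

80702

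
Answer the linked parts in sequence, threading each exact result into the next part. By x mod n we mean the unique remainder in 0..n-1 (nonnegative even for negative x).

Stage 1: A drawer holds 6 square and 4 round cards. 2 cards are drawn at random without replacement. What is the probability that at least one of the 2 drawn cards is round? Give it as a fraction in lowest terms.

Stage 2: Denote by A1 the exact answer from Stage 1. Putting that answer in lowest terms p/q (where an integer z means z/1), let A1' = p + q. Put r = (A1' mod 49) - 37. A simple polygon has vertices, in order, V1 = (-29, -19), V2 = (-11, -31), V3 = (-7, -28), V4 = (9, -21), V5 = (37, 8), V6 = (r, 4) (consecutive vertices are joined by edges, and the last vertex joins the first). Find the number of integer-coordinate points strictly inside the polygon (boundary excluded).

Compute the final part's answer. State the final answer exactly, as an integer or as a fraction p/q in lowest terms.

Stage 1: total draws C(10,2) = 45; complement C(6,2) = 15; favorable 45 - 15 = 30; P = 2/3; answer 2/3
Stage 2: A1 = 2/3; threaded value p + q = 5; r = -32; cross terms: (-29*-31 - -11*-19)=690, (-11*-28 - -7*-31)=91, (-7*-21 - 9*-28)=399, (9*8 - 37*-21)=849, (37*4 - -32*8)=404, (-32*-19 - -29*4)=724; twice the area = |3157| = 3157; area = 3157/2; boundary points = 6 + 1 + 1 + 1 + 1 + 1 = 11; strictly interior points = area - boundary/2 + 1 = 1574; answer 1574

1574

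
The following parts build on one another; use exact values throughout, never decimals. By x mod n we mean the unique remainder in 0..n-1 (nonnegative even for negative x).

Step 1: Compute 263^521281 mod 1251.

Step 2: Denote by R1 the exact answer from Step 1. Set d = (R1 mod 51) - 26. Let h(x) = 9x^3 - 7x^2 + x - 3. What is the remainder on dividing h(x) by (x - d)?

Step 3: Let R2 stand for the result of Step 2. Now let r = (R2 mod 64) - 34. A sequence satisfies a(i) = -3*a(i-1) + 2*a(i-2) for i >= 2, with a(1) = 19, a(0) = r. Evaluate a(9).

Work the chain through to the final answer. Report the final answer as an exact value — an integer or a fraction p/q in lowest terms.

Step 1: squarings mod 1251: 263^1=263, 263^2=364, 263^4=1141, 263^8=841, 263^16=466, 263^32=733, 263^64=610, 263^128=553, 263^256=565, 263^512=220, 263^1024=862, 263^2048=1201, 263^4096=1249, 263^8192=4, 263^16384=16, 263^32768=256, 263^65536=484, 263^131072=319, 263^262144=430; 263^521281 = 263^1 * 263^64 * 263^1024 * 263^4096 * 263^8192 * 263^16384 * 263^32768 * 263^65536 * 263^131072 * 263^262144 = 623 (mod 1251); answer 623
Step 2: R1 = 623; d = -15; remainder = value at the root: 9*(-15)^3 - 7*(-15)^2 + 1*(-15)^1 - 3 = (-30375) + (-1575) + (-15) + (-3) = -31968; answer -31968
Step 3: R2 = -31968; r = -2; a(2) = -3*(19) + 2*(-2) = -61; iterating: a(2)=-61, a(3)=221, a(4)=-785, a(5)=2797, a(6)=-9961, a(7)=35477, a(8)=-126353, a(9)=450013; answer 450013

450013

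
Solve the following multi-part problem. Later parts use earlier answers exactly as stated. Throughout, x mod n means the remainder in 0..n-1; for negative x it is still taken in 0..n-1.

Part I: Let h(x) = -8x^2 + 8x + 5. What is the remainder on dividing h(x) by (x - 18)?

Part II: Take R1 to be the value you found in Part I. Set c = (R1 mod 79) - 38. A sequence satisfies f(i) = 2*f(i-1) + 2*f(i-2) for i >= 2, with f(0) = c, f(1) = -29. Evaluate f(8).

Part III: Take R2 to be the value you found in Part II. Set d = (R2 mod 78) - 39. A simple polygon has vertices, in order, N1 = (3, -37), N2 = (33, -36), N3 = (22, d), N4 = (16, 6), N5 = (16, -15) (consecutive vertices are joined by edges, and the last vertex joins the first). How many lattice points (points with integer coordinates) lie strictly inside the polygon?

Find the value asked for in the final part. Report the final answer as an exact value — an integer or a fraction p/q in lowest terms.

Part I: remainder = value at the root: -8*(18)^2 + 8*(18)^1 + 5 = (-2592) + (144) + (5) = -2443; answer -2443
Part II: R1 = -2443; c = -32; f(2) = 2*(-29) + 2*(-32) = -122; iterating: f(2)=-122, f(3)=-302, f(4)=-848, f(5)=-2300, f(6)=-6296, f(7)=-17192, f(8)=-46976; answer -46976
Part III: R2 = -46976; d = 19; cross terms: (3*-36 - 33*-37)=1113, (33*19 - 22*-36)=1419, (22*6 - 16*19)=-172, (16*-15 - 16*6)=-336, (16*-37 - 3*-15)=-547; twice the area = |1477| = 1477; area = 1477/2; boundary points = 1 + 11 + 1 + 21 + 1 = 35; strictly interior points = area - boundary/2 + 1 = 722; answer 722

722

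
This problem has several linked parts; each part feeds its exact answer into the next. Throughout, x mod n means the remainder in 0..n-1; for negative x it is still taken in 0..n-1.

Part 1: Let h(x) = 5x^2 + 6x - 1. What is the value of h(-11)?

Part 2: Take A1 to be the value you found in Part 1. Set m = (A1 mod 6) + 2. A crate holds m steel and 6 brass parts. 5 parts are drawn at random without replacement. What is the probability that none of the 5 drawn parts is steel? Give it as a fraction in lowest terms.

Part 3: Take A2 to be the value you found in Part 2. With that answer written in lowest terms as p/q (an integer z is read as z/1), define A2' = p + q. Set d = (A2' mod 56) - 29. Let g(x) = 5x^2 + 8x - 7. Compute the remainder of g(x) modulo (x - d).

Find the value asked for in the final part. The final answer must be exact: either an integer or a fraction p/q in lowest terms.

249

Part 1: 5*(-11)^2 + 6*(-11)^1 - 1 = (605) + (-66) + (-1) = 538; answer 538
Part 2: A1 = 538; m = 6; total draws C(12,5) = 792; favorable C(6,5) = 6; P = 1/132; answer 1/132
Part 3: A2 = 1/132; threaded value p + q = 133; d = -8; remainder = value at the root: 5*(-8)^2 + 8*(-8)^1 - 7 = (320) + (-64) + (-7) = 249; answer 249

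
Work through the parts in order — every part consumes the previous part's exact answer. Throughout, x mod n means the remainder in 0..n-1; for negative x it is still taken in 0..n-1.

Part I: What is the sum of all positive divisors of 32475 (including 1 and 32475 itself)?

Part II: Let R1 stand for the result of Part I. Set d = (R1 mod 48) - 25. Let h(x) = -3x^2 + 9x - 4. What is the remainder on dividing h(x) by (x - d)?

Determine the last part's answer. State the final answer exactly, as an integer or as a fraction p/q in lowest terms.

Part I: 32475 = 3 * 5^2 * 433; sigma = (1 + 3) * (1 + 5 + 25) * (1 + 433) = 4 * 31 * 434 = 53816; answer 53816
Part II: R1 = 53816; d = -17; remainder = value at the root: -3*(-17)^2 + 9*(-17)^1 - 4 = (-867) + (-153) + (-4) = -1024; answer -1024

-1024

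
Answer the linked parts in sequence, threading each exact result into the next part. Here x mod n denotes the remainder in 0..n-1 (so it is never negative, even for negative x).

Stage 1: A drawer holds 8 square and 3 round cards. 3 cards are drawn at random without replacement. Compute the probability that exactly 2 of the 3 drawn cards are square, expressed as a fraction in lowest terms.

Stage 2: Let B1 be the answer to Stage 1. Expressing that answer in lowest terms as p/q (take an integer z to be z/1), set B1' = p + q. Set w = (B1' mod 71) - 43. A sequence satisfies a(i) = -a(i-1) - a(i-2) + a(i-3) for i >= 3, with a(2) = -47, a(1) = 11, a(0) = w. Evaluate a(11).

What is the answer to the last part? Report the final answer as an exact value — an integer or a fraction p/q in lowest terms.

Stage 1: total draws C(11,3) = 165; favorable C(8,2)*C(3,1) = 84; P = 28/55; answer 28/55
Stage 2: B1 = 28/55; threaded value p + q = 83; w = -31; a(3) = -1*(-47) - 1*(11) + 1*(-31) = 5; iterating: a(3)=5, a(4)=53, a(5)=-105, a(6)=57, a(7)=101, a(8)=-263, a(9)=219, a(10)=145, a(11)=-627; answer -627

-627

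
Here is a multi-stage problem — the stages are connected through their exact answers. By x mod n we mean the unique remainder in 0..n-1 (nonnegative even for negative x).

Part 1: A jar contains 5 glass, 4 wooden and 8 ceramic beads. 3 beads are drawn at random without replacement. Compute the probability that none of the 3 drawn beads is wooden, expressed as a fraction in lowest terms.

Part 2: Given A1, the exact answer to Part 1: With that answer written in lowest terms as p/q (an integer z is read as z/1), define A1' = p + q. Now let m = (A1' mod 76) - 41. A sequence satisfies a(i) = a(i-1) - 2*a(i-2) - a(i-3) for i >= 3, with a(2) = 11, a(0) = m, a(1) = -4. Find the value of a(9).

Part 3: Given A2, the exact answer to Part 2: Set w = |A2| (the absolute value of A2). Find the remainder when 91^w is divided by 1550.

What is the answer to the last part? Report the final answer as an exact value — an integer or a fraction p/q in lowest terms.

271

Part 1: total draws C(17,3) = 680; favorable C(13,3) = 286; P = 143/340; answer 143/340
Part 2: A1 = 143/340; threaded value p + q = 483; m = -14; a(3) = 1*(11) - 2*(-4) - 1*(-14) = 33; iterating: a(3)=33, a(4)=15, a(5)=-62, a(6)=-125, a(7)=-16, a(8)=296, a(9)=453; answer 453
Part 3: A2 = 453; w = 453; squarings mod 1550: 91^1=91, 91^2=531, 91^4=1411, 91^8=721, 91^16=591, 91^32=531, 91^64=1411, 91^128=721, 91^256=591; 91^453 = 91^1 * 91^4 * 91^64 * 91^128 * 91^256 = 271 (mod 1550); answer 271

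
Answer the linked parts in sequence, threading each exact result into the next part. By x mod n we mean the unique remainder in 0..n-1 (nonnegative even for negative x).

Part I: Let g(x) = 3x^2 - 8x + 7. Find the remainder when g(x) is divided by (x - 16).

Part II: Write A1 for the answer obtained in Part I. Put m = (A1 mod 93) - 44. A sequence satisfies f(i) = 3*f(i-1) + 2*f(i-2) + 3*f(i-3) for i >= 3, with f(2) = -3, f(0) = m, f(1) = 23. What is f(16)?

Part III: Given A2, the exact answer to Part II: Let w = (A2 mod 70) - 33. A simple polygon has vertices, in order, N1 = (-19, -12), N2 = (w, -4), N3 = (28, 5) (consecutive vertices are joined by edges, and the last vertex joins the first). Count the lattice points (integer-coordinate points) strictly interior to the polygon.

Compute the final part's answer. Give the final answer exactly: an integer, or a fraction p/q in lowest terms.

207

Part I: remainder = value at the root: 3*(16)^2 - 8*(16)^1 + 7 = (768) + (-128) + (7) = 647; answer 647
Part II: A1 = 647; m = 45; f(3) = 3*(-3) + 2*(23) + 3*(45) = 172; iterating: f(3)=172, f(4)=579, f(5)=2072, f(6)=7890, f(7)=29551, f(8)=110649, f(9)=414719, f(10)=1554108, f(11)=5823709, f(12)=21823500, f(13)=81780242, f(14)=306458853, f(15)=1148407543, f(16)=4303481061; answer 4303481061
Part III: A2 = 4303481061; w = 28; cross terms: (-19*-4 - 28*-12)=412, (28*5 - 28*-4)=252, (28*-12 - -19*5)=-241; twice the area = |423| = 423; area = 423/2; boundary points = 1 + 9 + 1 = 11; strictly interior points = area - boundary/2 + 1 = 207; answer 207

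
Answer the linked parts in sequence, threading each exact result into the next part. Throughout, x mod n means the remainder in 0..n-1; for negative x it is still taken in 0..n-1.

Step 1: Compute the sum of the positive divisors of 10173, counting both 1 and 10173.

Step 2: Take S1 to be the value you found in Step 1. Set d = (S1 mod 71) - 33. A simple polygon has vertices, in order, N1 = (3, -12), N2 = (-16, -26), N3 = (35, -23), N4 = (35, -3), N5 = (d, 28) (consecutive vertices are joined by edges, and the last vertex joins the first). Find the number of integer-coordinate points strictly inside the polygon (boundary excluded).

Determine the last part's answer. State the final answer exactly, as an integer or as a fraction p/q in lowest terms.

1407

Step 1: 10173 = 3 * 3391; sigma = (1 + 3) * (1 + 3391) = 4 * 3392 = 13568; answer 13568
Step 2: S1 = 13568; d = -26; cross terms: (3*-26 - -16*-12)=-270, (-16*-23 - 35*-26)=1278, (35*-3 - 35*-23)=700, (35*28 - -26*-3)=902, (-26*-12 - 3*28)=228; twice the area = |2838| = 2838; area = 1419; boundary points = 1 + 3 + 20 + 1 + 1 = 26; strictly interior points = area - boundary/2 + 1 = 1407; answer 1407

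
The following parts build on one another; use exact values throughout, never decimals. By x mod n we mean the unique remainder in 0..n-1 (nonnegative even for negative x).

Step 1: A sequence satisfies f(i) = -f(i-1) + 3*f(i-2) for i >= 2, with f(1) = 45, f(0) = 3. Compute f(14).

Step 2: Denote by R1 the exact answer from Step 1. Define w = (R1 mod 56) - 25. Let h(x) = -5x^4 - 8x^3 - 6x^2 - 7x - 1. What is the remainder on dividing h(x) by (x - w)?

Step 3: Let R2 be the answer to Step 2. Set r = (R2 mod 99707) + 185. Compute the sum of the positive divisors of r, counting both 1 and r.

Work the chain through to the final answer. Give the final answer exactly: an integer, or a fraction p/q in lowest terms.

Step 1: f(2) = -1*(45) + 3*(3) = -36; iterating: f(2)=-36, f(3)=171, f(4)=-279, f(5)=792, f(6)=-1629, f(7)=4005, f(8)=-8892, f(9)=20907, f(10)=-47583, f(11)=110304, f(12)=-253053, f(13)=583965, f(14)=-1343124; answer -1343124
Step 2: R1 = -1343124; w = 11; remainder = value at the root: -5*(11)^4 - 8*(11)^3 - 6*(11)^2 - 7*(11)^1 - 1 = (-73205) + (-10648) + (-726) + (-77) + (-1) = -84657; answer -84657
Step 3: R2 = -84657; r = 15235; 15235 = 5 * 11 * 277; sigma = (1 + 5) * (1 + 11) * (1 + 277) = 6 * 12 * 278 = 20016; answer 20016

20016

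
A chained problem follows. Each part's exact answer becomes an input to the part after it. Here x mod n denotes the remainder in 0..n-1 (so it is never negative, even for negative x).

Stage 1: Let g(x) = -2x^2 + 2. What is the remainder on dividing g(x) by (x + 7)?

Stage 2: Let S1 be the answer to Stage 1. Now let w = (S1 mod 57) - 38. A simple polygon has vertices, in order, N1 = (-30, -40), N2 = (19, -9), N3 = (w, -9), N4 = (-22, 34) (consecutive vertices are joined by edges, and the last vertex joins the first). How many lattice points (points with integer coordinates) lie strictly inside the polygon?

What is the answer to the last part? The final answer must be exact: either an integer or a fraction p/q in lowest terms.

Stage 1: remainder = value at the root: -2*(-7)^2 + 2 = (-98) + (2) = -96; answer -96
Stage 2: S1 = -96; w = -20; cross terms: (-30*-9 - 19*-40)=1030, (19*-9 - -20*-9)=-351, (-20*34 - -22*-9)=-878, (-22*-40 - -30*34)=1900; twice the area = |1701| = 1701; area = 1701/2; boundary points = 1 + 39 + 1 + 2 = 43; strictly interior points = area - boundary/2 + 1 = 830; answer 830

830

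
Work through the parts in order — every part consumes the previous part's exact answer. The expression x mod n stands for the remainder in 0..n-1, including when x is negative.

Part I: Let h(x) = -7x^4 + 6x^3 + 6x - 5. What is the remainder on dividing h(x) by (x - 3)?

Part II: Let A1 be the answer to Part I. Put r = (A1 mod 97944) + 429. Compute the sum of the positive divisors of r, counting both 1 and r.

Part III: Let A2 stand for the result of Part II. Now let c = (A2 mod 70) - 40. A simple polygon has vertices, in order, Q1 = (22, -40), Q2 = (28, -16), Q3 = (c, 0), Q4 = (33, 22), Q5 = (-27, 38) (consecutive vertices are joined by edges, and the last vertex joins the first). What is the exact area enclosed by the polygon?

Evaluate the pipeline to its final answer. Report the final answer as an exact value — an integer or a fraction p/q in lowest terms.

Part I: remainder = value at the root: -7*(3)^4 + 6*(3)^3 + 6*(3)^1 - 5 = (-567) + (162) + (18) + (-5) = -392; answer -392
Part II: A1 = -392; r = 97981; 97981 = 13 * 7537; sigma = (1 + 13) * (1 + 7537) = 14 * 7538 = 105532; answer 105532
Part III: A2 = 105532; c = 2; cross terms: (22*-16 - 28*-40)=768, (28*0 - 2*-16)=32, (2*22 - 33*0)=44, (33*38 - -27*22)=1848, (-27*-40 - 22*38)=244; twice the area = |2936| = 2936; area = 1468; answer 1468

1468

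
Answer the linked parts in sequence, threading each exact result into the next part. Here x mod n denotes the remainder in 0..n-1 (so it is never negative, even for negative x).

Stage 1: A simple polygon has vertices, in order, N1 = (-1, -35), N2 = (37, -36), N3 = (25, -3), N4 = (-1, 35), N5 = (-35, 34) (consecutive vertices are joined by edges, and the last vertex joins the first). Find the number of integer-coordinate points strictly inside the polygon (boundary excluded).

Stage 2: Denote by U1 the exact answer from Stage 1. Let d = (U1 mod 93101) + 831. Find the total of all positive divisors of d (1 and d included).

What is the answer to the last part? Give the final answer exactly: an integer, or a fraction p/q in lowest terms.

Stage 1: cross terms: (-1*-36 - 37*-35)=1331, (37*-3 - 25*-36)=789, (25*35 - -1*-3)=872, (-1*34 - -35*35)=1191, (-35*-35 - -1*34)=1259; twice the area = |5442| = 5442; area = 2721; boundary points = 1 + 3 + 2 + 1 + 1 = 8; strictly interior points = area - boundary/2 + 1 = 2718; answer 2718
Stage 2: U1 = 2718; d = 3549; 3549 = 3 * 7 * 13^2; sigma = (1 + 3) * (1 + 7) * (1 + 13 + 169) = 4 * 8 * 183 = 5856; answer 5856

5856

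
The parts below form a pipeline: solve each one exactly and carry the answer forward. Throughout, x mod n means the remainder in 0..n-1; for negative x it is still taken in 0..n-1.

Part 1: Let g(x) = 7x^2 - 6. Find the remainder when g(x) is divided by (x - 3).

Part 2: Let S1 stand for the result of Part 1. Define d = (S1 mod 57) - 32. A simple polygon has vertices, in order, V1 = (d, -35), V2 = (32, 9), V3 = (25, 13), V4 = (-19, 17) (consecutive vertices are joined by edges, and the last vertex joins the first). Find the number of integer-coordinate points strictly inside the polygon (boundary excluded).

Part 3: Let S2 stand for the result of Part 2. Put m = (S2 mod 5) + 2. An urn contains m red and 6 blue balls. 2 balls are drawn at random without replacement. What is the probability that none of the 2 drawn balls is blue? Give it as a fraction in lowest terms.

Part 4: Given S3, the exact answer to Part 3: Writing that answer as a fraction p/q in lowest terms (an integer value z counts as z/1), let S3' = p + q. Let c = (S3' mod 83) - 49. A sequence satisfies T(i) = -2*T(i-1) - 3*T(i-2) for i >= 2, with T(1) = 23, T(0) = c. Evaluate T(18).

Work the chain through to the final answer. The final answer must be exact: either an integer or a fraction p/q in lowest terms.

-72574

Part 1: remainder = value at the root: 7*(3)^2 - 6 = (63) + (-6) = 57; answer 57
Part 2: S1 = 57; d = -32; cross terms: (-32*9 - 32*-35)=832, (32*13 - 25*9)=191, (25*17 - -19*13)=672, (-19*-35 - -32*17)=1209; twice the area = |2904| = 2904; area = 1452; boundary points = 4 + 1 + 4 + 13 = 22; strictly interior points = area - boundary/2 + 1 = 1442; answer 1442
Part 3: S2 = 1442; m = 4; total draws C(10,2) = 45; favorable C(4,2) = 6; P = 2/15; answer 2/15
Part 4: S3 = 2/15; threaded value p + q = 17; c = -32; T(2) = -2*(23) - 3*(-32) = 50; iterating: T(2)=50, T(3)=-169, T(4)=188, T(5)=131, T(6)=-826, T(7)=1259, T(8)=-40, T(9)=-3697, T(10)=7514, T(11)=-3937, T(12)=-14668, T(13)=41147, T(14)=-38290, T(15)=-46861, T(16)=208592, T(17)=-276601, T(18)=-72574; answer -72574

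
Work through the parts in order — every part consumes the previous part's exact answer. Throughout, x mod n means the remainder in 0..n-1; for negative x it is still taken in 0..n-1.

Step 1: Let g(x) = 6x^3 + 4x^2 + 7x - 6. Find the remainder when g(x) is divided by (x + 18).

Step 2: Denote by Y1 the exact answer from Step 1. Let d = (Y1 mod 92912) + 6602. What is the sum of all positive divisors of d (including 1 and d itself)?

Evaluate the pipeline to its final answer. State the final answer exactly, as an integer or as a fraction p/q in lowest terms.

Step 1: remainder = value at the root: 6*(-18)^3 + 4*(-18)^2 + 7*(-18)^1 - 6 = (-34992) + (1296) + (-126) + (-6) = -33828; answer -33828
Step 2: Y1 = -33828; d = 65686; 65686 = 2 * 32843; sigma = (1 + 2) * (1 + 32843) = 3 * 32844 = 98532; answer 98532

98532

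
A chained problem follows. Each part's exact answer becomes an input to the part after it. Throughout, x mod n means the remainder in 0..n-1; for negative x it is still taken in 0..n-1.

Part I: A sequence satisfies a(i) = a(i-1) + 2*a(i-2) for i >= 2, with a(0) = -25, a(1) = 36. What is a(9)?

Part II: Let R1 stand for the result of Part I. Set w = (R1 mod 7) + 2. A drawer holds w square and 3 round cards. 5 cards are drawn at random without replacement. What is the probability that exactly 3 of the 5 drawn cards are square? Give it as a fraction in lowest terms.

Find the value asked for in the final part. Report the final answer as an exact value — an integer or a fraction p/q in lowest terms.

4/7

Part I: a(2) = 1*(36) + 2*(-25) = -14; iterating: a(2)=-14, a(3)=58, a(4)=30, a(5)=146, a(6)=206, a(7)=498, a(8)=910, a(9)=1906; answer 1906
Part II: R1 = 1906; w = 4; total draws C(7,5) = 21; favorable C(4,3)*C(3,2) = 12; P = 4/7; answer 4/7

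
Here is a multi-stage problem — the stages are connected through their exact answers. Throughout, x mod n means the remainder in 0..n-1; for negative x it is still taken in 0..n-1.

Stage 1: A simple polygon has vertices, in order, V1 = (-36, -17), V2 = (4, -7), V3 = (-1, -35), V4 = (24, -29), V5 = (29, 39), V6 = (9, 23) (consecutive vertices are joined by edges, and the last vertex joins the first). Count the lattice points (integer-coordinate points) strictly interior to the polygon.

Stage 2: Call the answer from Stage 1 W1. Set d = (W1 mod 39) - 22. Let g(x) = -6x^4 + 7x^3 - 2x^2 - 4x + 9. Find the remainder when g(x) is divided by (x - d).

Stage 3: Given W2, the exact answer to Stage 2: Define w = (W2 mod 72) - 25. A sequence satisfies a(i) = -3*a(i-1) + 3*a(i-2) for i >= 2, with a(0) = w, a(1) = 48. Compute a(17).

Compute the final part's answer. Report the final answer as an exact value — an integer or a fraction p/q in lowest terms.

Stage 1: cross terms: (-36*-7 - 4*-17)=320, (4*-35 - -1*-7)=-147, (-1*-29 - 24*-35)=869, (24*39 - 29*-29)=1777, (29*23 - 9*39)=316, (9*-17 - -36*23)=675; twice the area = |3810| = 3810; area = 1905; boundary points = 10 + 1 + 1 + 1 + 4 + 5 = 22; strictly interior points = area - boundary/2 + 1 = 1895; answer 1895
Stage 2: W1 = 1895; d = 1; remainder = value at the root: -6*(1)^4 + 7*(1)^3 - 2*(1)^2 - 4*(1)^1 + 9 = (-6) + (7) + (-2) + (-4) + (9) = 4; answer 4
Stage 3: W2 = 4; w = -21; a(2) = -3*(48) + 3*(-21) = -207; iterating: a(2)=-207, a(3)=765, a(4)=-2916, a(5)=11043, a(6)=-41877, a(7)=158760, a(8)=-601911, a(9)=2282013, a(10)=-8651772, a(11)=32801355, a(12)=-124359381, a(13)=471482208, a(14)=-1787524767, a(15)=6777020925, a(16)=-25693637076, a(17)=97411974003; answer 97411974003

97411974003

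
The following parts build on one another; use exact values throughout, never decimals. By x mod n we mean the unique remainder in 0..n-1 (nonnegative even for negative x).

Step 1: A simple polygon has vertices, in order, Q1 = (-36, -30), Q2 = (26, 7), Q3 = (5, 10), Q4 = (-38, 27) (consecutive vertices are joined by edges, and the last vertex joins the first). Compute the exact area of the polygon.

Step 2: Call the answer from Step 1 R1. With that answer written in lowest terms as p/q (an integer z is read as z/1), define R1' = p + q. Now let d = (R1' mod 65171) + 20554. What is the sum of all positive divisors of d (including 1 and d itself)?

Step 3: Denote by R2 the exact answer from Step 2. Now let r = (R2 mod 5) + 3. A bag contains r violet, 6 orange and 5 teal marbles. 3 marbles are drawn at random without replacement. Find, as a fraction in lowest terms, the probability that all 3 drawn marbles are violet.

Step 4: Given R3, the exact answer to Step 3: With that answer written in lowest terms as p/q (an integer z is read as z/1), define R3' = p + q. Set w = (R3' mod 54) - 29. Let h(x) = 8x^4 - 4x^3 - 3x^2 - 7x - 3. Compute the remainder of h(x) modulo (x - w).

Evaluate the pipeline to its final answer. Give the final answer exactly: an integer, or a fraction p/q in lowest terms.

159

Step 1: cross terms: (-36*7 - 26*-30)=528, (26*10 - 5*7)=225, (5*27 - -38*10)=515, (-38*-30 - -36*27)=2112; twice the area = |3380| = 3380; area = 1690; answer 1690
Step 2: R1 = 1690; threaded value p + q = 1691; d = 22245; 22245 = 3 * 5 * 1483; sigma = (1 + 3) * (1 + 5) * (1 + 1483) = 4 * 6 * 1484 = 35616; answer 35616
Step 3: R2 = 35616; r = 4; total draws C(15,3) = 455; favorable C(4,3) = 4; P = 4/455; answer 4/455
Step 4: R3 = 4/455; threaded value p + q = 459; w = -2; remainder = value at the root: 8*(-2)^4 - 4*(-2)^3 - 3*(-2)^2 - 7*(-2)^1 - 3 = (128) + (32) + (-12) + (14) + (-3) = 159; answer 159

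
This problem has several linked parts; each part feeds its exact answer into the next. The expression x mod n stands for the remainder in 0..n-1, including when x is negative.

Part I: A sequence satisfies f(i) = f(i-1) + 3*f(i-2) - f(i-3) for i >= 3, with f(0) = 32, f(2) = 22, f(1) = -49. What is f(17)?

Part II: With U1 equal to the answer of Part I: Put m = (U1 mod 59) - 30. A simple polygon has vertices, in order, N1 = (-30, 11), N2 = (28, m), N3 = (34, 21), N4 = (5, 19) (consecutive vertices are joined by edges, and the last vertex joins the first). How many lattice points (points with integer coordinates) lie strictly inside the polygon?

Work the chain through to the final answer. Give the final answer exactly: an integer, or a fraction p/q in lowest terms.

753

Part I: f(3) = 1*(22) + 3*(-49) - 1*(32) = -157; iterating: f(3)=-157, f(4)=-42, f(5)=-535, f(6)=-504, f(7)=-2067, f(8)=-3044, f(9)=-8741, f(10)=-15806, f(11)=-38985, f(12)=-77662, f(13)=-178811, f(14)=-372812, f(15)=-831583, f(16)=-1771208, f(17)=-3893145; answer -3893145
Part II: U1 = -3893145; m = -1; cross terms: (-30*-1 - 28*11)=-278, (28*21 - 34*-1)=622, (34*19 - 5*21)=541, (5*11 - -30*19)=625; twice the area = |1510| = 1510; area = 755; boundary points = 2 + 2 + 1 + 1 = 6; strictly interior points = area - boundary/2 + 1 = 753; answer 753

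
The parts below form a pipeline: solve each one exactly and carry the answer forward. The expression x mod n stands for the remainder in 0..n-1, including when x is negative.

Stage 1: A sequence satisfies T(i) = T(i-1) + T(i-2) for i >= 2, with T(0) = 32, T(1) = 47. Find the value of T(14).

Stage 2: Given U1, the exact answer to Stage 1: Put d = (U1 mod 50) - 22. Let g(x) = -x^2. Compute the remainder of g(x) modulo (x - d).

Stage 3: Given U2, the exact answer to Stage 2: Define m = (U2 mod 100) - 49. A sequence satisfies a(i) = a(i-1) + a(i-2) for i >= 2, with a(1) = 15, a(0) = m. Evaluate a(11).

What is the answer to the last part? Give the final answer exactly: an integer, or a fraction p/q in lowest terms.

3645

Stage 1: T(2) = 1*(47) + 1*(32) = 79; iterating: T(2)=79, T(3)=126, T(4)=205, T(5)=331, T(6)=536, T(7)=867, T(8)=1403, T(9)=2270, T(10)=3673, T(11)=5943, T(12)=9616, T(13)=15559, T(14)=25175; answer 25175
Stage 2: U1 = 25175; d = 3; remainder = value at the root: -1*(3)^2 = (-9) = -9; answer -9
Stage 3: U2 = -9; m = 42; a(2) = 1*(15) + 1*(42) = 57; iterating: a(2)=57, a(3)=72, a(4)=129, a(5)=201, a(6)=330, a(7)=531, a(8)=861, a(9)=1392, a(10)=2253, a(11)=3645; answer 3645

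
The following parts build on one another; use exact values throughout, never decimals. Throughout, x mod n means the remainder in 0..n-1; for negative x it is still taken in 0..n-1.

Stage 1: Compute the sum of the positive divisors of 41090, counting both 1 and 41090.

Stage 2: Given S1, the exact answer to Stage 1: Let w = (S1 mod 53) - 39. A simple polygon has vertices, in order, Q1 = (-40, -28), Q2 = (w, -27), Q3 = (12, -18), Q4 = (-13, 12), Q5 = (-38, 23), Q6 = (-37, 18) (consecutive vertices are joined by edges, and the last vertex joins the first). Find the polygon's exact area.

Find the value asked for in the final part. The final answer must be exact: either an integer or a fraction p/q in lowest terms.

1657

Stage 1: 41090 = 2 * 5 * 7 * 587; sigma = (1 + 2) * (1 + 5) * (1 + 7) * (1 + 587) = 3 * 6 * 8 * 588 = 84672; answer 84672
Stage 2: S1 = 84672; w = -8; cross terms: (-40*-27 - -8*-28)=856, (-8*-18 - 12*-27)=468, (12*12 - -13*-18)=-90, (-13*23 - -38*12)=157, (-38*18 - -37*23)=167, (-37*-28 - -40*18)=1756; twice the area = |3314| = 3314; area = 1657; answer 1657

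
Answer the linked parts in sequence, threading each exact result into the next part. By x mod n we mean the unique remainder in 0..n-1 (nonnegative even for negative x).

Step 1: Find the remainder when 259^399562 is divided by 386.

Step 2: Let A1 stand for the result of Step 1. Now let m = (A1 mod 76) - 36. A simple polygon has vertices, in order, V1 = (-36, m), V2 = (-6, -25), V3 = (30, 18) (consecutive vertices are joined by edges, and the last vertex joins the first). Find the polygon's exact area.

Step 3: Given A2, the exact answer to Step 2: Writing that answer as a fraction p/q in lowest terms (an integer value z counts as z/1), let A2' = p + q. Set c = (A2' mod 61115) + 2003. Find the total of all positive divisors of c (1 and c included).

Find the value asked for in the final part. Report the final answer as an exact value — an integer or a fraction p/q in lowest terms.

4208

Step 1: squarings mod 386: 259^1=259, 259^2=303, 259^4=327, 259^8=7, 259^16=49, 259^32=85, 259^64=277, 259^128=301, 259^256=277, 259^512=301, 259^1024=277, 259^2048=301, 259^4096=277, 259^8192=301, 259^16384=277, 259^32768=301, 259^65536=277, 259^131072=301, 259^262144=277; 259^399562 = 259^2 * 259^8 * 259^64 * 259^128 * 259^2048 * 259^4096 * 259^131072 * 259^262144 = 191 (mod 386); answer 191
Step 2: A1 = 191; m = 3; cross terms: (-36*-25 - -6*3)=918, (-6*18 - 30*-25)=642, (30*3 - -36*18)=738; twice the area = |2298| = 2298; area = 1149; answer 1149
Step 3: A2 = 1149; threaded value p + q = 1150; c = 3153; 3153 = 3 * 1051; sigma = (1 + 3) * (1 + 1051) = 4 * 1052 = 4208; answer 4208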